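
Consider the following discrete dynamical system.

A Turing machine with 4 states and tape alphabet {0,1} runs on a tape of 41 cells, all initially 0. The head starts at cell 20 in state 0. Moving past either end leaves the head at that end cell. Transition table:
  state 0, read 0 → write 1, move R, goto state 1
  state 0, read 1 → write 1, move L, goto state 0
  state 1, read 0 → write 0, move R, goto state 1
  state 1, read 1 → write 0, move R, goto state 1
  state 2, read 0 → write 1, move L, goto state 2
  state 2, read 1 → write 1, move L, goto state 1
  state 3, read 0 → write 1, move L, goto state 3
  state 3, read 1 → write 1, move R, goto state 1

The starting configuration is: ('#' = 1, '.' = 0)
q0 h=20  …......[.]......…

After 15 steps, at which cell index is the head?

k=0  q0 h=20  …......[.]......…
k=1  q1 h=21  ….....#[.]......…
k=2  q1 h=22  …....#.[.]......…
k=3  q1 h=23  …...#..[.]......…
k=4  q1 h=24  …..#...[.]......…
k=5  q1 h=25  ….#....[.]......…
k=6  q1 h=26  …#.....[.]......…
k=7  q1 h=27  …......[.]......…
k=8  q1 h=28  …......[.]......…
k=9  q1 h=29  …......[.]......…
k=10  q1 h=30  …......[.]......…
k=11  q1 h=31  …......[.]......…
k=12  q1 h=32  …......[.]......…
k=13  q1 h=33  …......[.]......…
k=14  q1 h=34  …......[.]......|
k=15  q1 h=35  …......[.].....|

35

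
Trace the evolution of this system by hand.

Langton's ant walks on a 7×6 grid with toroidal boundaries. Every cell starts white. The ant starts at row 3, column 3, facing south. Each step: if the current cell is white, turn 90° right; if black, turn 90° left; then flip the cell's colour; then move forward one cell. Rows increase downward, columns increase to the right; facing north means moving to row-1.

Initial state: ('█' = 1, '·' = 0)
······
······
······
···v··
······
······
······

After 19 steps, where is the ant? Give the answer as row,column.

2,5

0) ······
······
······
···v··
······
······
······
1) ······
······
······
··<█··
······
······
······
2) ······
······
··^···
··██··
······
······
······
3) ······
······
··█>··
··██··
······
······
······
4) ······
······
··██··
··█v··
······
······
······
5) ······
······
··██··
··█·>·
······
······
······
6) ······
······
··██··
··█·█·
····v·
······
······
7) ······
······
··██··
··█·█·
···<█·
······
······
8) ······
······
··██··
··█^█·
···██·
······
······
9) ······
······
··██··
··██>·
···██·
······
······
10) ······
······
··██^·
··██··
···██·
······
······
11) ······
······
··███>
··██··
···██·
······
······
12) ······
······
··████
··██·v
···██·
······
······
13) ······
······
··████
··██<█
···██·
······
······
14) ······
······
··██^█
··████
···██·
······
······
15) ······
······
··█<·█
··████
···██·
······
······
16) ······
······
··█··█
··█v██
···██·
······
······
17) ······
······
··█··█
··█·>█
···██·
······
······
18) ······
······
··█·^█
··█··█
···██·
······
······
19) ······
······
··█·█>
··█··█
···██·
······
······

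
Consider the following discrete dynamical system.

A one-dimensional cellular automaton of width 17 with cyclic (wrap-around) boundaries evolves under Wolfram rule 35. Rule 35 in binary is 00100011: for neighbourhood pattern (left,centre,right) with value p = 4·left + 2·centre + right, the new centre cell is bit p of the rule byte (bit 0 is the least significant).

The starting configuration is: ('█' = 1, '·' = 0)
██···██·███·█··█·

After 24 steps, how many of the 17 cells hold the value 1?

[0] ██···██·███·█··█·
[1] ···██··█···█··█·█
[2] ·██···█··██··█·█·
[3] █···██··█···█·█··
[4] ··██···█··██·█··█
[5] ·█···██··█··█··█·
[6] █··██···█··█··█··
[7] ··█···██··█··█··█
[8] ·█··██···█··█··█·
[9] █··█···██··█··█··
[10] ··█··██···█··█··█
[11] ·█··█···██··█··█·
[12] █··█··██···█··█··
[13] ··█··█···██··█··█
[14] ·█··█··██···█··█·
[15] █··█··█···██··█··
[16] ··█··█··██···█··█
[17] ·█··█··█···██··█·
[18] █··█··█··██···█··
[19] ··█··█··█···██··█
[20] ·█··█··█··██···█·
[21] █··█··█··█···██··
[22] ··█··█··█··██···█
[23] ·█··█··█··█···██·
[24] █··█··█··█··██···

6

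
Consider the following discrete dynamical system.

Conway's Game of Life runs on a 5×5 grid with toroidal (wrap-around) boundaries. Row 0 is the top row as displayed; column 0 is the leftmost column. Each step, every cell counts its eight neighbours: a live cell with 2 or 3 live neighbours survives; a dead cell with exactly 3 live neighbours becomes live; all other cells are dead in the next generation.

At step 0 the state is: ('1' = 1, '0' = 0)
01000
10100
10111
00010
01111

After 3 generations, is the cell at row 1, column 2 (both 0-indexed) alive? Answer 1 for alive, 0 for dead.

[0] 01000
10100
10111
00010
01111
[1] 00001
10100
10100
00000
11011
[2] 00100
10011
00000
00110
10011
[3] 01100
00011
00100
00110
01001

0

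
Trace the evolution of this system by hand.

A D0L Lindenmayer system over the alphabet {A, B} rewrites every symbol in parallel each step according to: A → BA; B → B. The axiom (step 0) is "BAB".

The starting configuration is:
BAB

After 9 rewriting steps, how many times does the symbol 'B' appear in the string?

11

t=0: BAB
t=1: BBAB
t=2: BBBAB
t=3: BBBBAB
t=4: BBBBBAB
t=5: BBBBBBAB
t=6: BBBBBBBAB
t=7: BBBBBBBBAB
t=8: BBBBBBBBBAB
t=9: BBBBBBBBBBAB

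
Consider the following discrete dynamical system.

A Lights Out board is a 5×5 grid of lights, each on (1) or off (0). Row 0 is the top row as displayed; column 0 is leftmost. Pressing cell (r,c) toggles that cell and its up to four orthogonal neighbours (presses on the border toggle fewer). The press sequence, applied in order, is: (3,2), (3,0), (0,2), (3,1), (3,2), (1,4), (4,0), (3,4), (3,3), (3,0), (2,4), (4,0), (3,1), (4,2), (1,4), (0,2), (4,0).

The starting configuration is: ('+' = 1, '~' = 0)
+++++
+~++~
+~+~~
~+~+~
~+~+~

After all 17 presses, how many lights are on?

t=0: +++++
+~++~
+~+~~
~+~+~
~+~+~
t=1: +++++
+~++~
+~~~~
~~+~~
~+++~
t=2: +++++
+~++~
~~~~~
+++~~
++++~
t=3: +~~~+
+~~+~
~~~~~
+++~~
++++~
t=4: +~~~+
+~~+~
~+~~~
~~~~~
+~++~
t=5: +~~~+
+~~+~
~++~~
~+++~
+~~+~
t=6: +~~~~
+~~~+
~++~+
~+++~
+~~+~
t=7: +~~~~
+~~~+
~++~+
++++~
~+~+~
t=8: +~~~~
+~~~+
~++~~
+++~+
~+~++
t=9: +~~~~
+~~~+
~+++~
++~+~
~+~~+
t=10: +~~~~
+~~~+
++++~
~~~+~
++~~+
t=11: +~~~~
+~~~~
+++~+
~~~++
++~~+
t=12: +~~~~
+~~~~
+++~+
+~~++
~~~~+
t=13: +~~~~
+~~~~
+~+~+
~++++
~+~~+
t=14: +~~~~
+~~~~
+~+~+
~+~++
~~+++
t=15: +~~~+
+~~++
+~+~~
~+~++
~~+++
t=16: +++++
+~+++
+~+~~
~+~++
~~+++
t=17: +++++
+~+++
+~+~~
++~++
+++++

20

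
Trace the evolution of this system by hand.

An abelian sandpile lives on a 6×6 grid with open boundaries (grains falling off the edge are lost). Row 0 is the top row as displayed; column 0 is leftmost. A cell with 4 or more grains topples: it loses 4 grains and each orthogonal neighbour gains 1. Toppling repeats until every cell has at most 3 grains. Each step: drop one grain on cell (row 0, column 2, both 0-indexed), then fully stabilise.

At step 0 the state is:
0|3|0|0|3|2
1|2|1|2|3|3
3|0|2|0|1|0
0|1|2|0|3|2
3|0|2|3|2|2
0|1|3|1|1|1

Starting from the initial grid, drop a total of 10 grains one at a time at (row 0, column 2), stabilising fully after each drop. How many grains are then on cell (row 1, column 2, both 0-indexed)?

step 0: 0|3|0|0|3|2
1|2|1|2|3|3
3|0|2|0|1|0
0|1|2|0|3|2
3|0|2|3|2|2
0|1|3|1|1|1
step 1: 0|3|1|0|3|2
1|2|1|2|3|3
3|0|2|0|1|0
0|1|2|0|3|2
3|0|2|3|2|2
0|1|3|1|1|1
step 2: 0|3|2|0|3|2
1|2|1|2|3|3
3|0|2|0|1|0
0|1|2|0|3|2
3|0|2|3|2|2
0|1|3|1|1|1
step 3: 0|3|3|0|3|2
1|2|1|2|3|3
3|0|2|0|1|0
0|1|2|0|3|2
3|0|2|3|2|2
0|1|3|1|1|1
step 4: 1|0|1|1|3|2
1|3|2|2|3|3
3|0|2|0|1|0
0|1|2|0|3|2
3|0|2|3|2|2
0|1|3|1|1|1
step 5: 1|0|2|1|3|2
1|3|2|2|3|3
3|0|2|0|1|0
0|1|2|0|3|2
3|0|2|3|2|2
0|1|3|1|1|1
step 6: 1|0|3|1|3|2
1|3|2|2|3|3
3|0|2|0|1|0
0|1|2|0|3|2
3|0|2|3|2|2
0|1|3|1|1|1
step 7: 1|1|0|2|3|2
1|3|3|2|3|3
3|0|2|0|1|0
0|1|2|0|3|2
3|0|2|3|2|2
0|1|3|1|1|1
step 8: 1|1|1|2|3|2
1|3|3|2|3|3
3|0|2|0|1|0
0|1|2|0|3|2
3|0|2|3|2|2
0|1|3|1|1|1
step 9: 1|1|2|2|3|2
1|3|3|2|3|3
3|0|2|0|1|0
0|1|2|0|3|2
3|0|2|3|2|2
0|1|3|1|1|1
step 10: 1|1|3|2|3|2
1|3|3|2|3|3
3|0|2|0|1|0
0|1|2|0|3|2
3|0|2|3|2|2
0|1|3|1|1|1

3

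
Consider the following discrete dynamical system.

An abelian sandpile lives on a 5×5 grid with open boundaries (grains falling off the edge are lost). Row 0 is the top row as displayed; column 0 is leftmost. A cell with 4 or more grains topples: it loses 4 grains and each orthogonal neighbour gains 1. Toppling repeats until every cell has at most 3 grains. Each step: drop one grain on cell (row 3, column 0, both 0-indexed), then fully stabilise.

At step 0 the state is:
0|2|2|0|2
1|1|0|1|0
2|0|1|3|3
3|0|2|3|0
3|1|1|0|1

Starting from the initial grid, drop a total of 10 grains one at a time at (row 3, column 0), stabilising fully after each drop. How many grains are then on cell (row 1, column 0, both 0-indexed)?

step 0: 0|2|2|0|2
1|1|0|1|0
2|0|1|3|3
3|0|2|3|0
3|1|1|0|1
step 1: 0|2|2|0|2
1|1|0|1|0
3|0|1|3|3
1|1|2|3|0
0|2|1|0|1
step 2: 0|2|2|0|2
1|1|0|1|0
3|0|1|3|3
2|1|2|3|0
0|2|1|0|1
step 3: 0|2|2|0|2
1|1|0|1|0
3|0|1|3|3
3|1|2|3|0
0|2|1|0|1
step 4: 0|2|2|0|2
2|1|0|1|0
0|1|1|3|3
1|2|2|3|0
1|2|1|0|1
step 5: 0|2|2|0|2
2|1|0|1|0
0|1|1|3|3
2|2|2|3|0
1|2|1|0|1
step 6: 0|2|2|0|2
2|1|0|1|0
0|1|1|3|3
3|2|2|3|0
1|2|1|0|1
step 7: 0|2|2|0|2
2|1|0|1|0
1|1|1|3|3
0|3|2|3|0
2|2|1|0|1
step 8: 0|2|2|0|2
2|1|0|1|0
1|1|1|3|3
1|3|2|3|0
2|2|1|0|1
step 9: 0|2|2|0|2
2|1|0|1|0
1|1|1|3|3
2|3|2|3|0
2|2|1|0|1
step 10: 0|2|2|0|2
2|1|0|1|0
1|1|1|3|3
3|3|2|3|0
2|2|1|0|1

2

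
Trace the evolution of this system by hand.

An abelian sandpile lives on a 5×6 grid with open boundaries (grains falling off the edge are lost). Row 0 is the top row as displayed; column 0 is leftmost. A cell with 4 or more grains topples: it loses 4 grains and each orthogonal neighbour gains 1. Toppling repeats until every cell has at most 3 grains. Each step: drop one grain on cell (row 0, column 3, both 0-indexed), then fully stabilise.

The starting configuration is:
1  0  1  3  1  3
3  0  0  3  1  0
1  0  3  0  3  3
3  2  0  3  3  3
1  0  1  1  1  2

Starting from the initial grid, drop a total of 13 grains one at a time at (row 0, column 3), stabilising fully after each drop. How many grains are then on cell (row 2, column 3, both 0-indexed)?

1

t=0: 1  0  1  3  1  3
3  0  0  3  1  0
1  0  3  0  3  3
3  2  0  3  3  3
1  0  1  1  1  2
t=1: 1  0  2  1  2  3
3  0  1  0  2  0
1  0  3  1  3  3
3  2  0  3  3  3
1  0  1  1  1  2
t=2: 1  0  2  2  2  3
3  0  1  0  2  0
1  0  3  1  3  3
3  2  0  3  3  3
1  0  1  1  1  2
t=3: 1  0  2  3  2  3
3  0  1  0  2  0
1  0  3  1  3  3
3  2  0  3  3  3
1  0  1  1  1  2
t=4: 1  0  3  0  3  3
3  0  1  1  2  0
1  0  3  1  3  3
3  2  0  3  3  3
1  0  1  1  1  2
t=5: 1  0  3  1  3  3
3  0  1  1  2  0
1  0  3  1  3  3
3  2  0  3  3  3
1  0  1  1  1  2
t=6: 1  0  3  2  3  3
3  0  1  1  2  0
1  0  3  1  3  3
3  2  0  3  3  3
1  0  1  1  1  2
t=7: 1  0  3  3  3  3
3  0  1  1  2  0
1  0  3  1  3  3
3  2  0  3  3  3
1  0  1  1  1  2
t=8: 1  1  0  2  1  0
3  0  2  2  3  1
1  0  3  1  3  3
3  2  0  3  3  3
1  0  1  1  1  2
t=9: 1  1  0  3  1  0
3  0  2  2  3  1
1  0  3  1  3  3
3  2  0  3  3  3
1  0  1  1  1  2
t=10: 1  1  1  0  2  0
3  0  2  3  3  1
1  0  3  1  3  3
3  2  0  3  3  3
1  0  1  1  1  2
t=11: 1  1  1  1  2  0
3  0  2  3  3  1
1  0  3  1  3  3
3  2  0  3  3  3
1  0  1  1  1  2
t=12: 1  1  1  2  2  0
3  0  2  3  3  1
1  0  3  1  3  3
3  2  0  3  3  3
1  0  1  1  1  2
t=13: 1  1  1  3  2  0
3  0  2  3  3  1
1  0  3  1  3  3
3  2  0  3  3  3
1  0  1  1  1  2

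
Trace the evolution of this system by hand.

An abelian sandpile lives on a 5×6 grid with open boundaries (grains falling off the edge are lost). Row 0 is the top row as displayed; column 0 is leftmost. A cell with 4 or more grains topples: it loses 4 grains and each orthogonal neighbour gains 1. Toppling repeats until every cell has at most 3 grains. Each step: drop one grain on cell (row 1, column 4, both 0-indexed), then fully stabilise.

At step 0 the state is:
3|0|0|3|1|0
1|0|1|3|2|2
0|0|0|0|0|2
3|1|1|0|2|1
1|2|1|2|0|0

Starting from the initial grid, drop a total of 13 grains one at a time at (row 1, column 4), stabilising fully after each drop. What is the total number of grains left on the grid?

0) 3|0|0|3|1|0
1|0|1|3|2|2
0|0|0|0|0|2
3|1|1|0|2|1
1|2|1|2|0|0
1) 3|0|0|3|1|0
1|0|1|3|3|2
0|0|0|0|0|2
3|1|1|0|2|1
1|2|1|2|0|0
2) 3|0|1|0|3|0
1|0|2|1|1|3
0|0|0|1|1|2
3|1|1|0|2|1
1|2|1|2|0|0
3) 3|0|1|0|3|0
1|0|2|1|2|3
0|0|0|1|1|2
3|1|1|0|2|1
1|2|1|2|0|0
4) 3|0|1|0|3|0
1|0|2|1|3|3
0|0|0|1|1|2
3|1|1|0|2|1
1|2|1|2|0|0
5) 3|0|1|1|0|2
1|0|2|2|2|0
0|0|0|1|2|3
3|1|1|0|2|1
1|2|1|2|0|0
6) 3|0|1|1|0|2
1|0|2|2|3|0
0|0|0|1|2|3
3|1|1|0|2|1
1|2|1|2|0|0
7) 3|0|1|1|1|2
1|0|2|3|0|1
0|0|0|1|3|3
3|1|1|0|2|1
1|2|1|2|0|0
8) 3|0|1|1|1|2
1|0|2|3|1|1
0|0|0|1|3|3
3|1|1|0|2|1
1|2|1|2|0|0
9) 3|0|1|1|1|2
1|0|2|3|2|1
0|0|0|1|3|3
3|1|1|0|2|1
1|2|1|2|0|0
10) 3|0|1|1|1|2
1|0|2|3|3|1
0|0|0|1|3|3
3|1|1|0|2|1
1|2|1|2|0|0
11) 3|0|1|2|2|2
1|0|3|0|2|3
0|0|0|3|1|0
3|1|1|0|3|2
1|2|1|2|0|0
12) 3|0|1|2|2|2
1|0|3|0|3|3
0|0|0|3|1|0
3|1|1|0|3|2
1|2|1|2|0|0
13) 3|0|1|2|3|3
1|0|3|1|1|0
0|0|0|3|2|1
3|1|1|0|3|2
1|2|1|2|0|0

40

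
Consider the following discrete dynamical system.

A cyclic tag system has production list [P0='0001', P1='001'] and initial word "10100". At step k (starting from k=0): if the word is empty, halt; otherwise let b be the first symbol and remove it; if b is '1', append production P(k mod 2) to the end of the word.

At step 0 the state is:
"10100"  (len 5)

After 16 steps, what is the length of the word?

[0] "10100"  (len 5)
[1] "01000001"  (len 8)
[2] "1000001"  (len 7)
[3] "0000010001"  (len 10)
[4] "000010001"  (len 9)
[5] "00010001"  (len 8)
[6] "0010001"  (len 7)
[7] "010001"  (len 6)
[8] "10001"  (len 5)
[9] "00010001"  (len 8)
[10] "0010001"  (len 7)
[11] "010001"  (len 6)
[12] "10001"  (len 5)
[13] "00010001"  (len 8)
[14] "0010001"  (len 7)
[15] "010001"  (len 6)
[16] "10001"  (len 5)

5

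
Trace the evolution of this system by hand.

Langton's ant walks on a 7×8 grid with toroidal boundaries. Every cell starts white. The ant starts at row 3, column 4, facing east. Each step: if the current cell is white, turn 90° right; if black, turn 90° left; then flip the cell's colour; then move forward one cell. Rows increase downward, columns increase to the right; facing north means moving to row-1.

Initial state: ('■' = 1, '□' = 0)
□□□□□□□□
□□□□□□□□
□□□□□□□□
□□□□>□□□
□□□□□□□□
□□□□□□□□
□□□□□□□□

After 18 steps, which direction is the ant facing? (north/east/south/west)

west

t=0: □□□□□□□□
□□□□□□□□
□□□□□□□□
□□□□>□□□
□□□□□□□□
□□□□□□□□
□□□□□□□□
t=1: □□□□□□□□
□□□□□□□□
□□□□□□□□
□□□□■□□□
□□□□v□□□
□□□□□□□□
□□□□□□□□
t=2: □□□□□□□□
□□□□□□□□
□□□□□□□□
□□□□■□□□
□□□<■□□□
□□□□□□□□
□□□□□□□□
t=3: □□□□□□□□
□□□□□□□□
□□□□□□□□
□□□^■□□□
□□□■■□□□
□□□□□□□□
□□□□□□□□
t=4: □□□□□□□□
□□□□□□□□
□□□□□□□□
□□□■>□□□
□□□■■□□□
□□□□□□□□
□□□□□□□□
t=5: □□□□□□□□
□□□□□□□□
□□□□^□□□
□□□■□□□□
□□□■■□□□
□□□□□□□□
□□□□□□□□
t=6: □□□□□□□□
□□□□□□□□
□□□□■>□□
□□□■□□□□
□□□■■□□□
□□□□□□□□
□□□□□□□□
t=7: □□□□□□□□
□□□□□□□□
□□□□■■□□
□□□■□v□□
□□□■■□□□
□□□□□□□□
□□□□□□□□
t=8: □□□□□□□□
□□□□□□□□
□□□□■■□□
□□□■<■□□
□□□■■□□□
□□□□□□□□
□□□□□□□□
t=9: □□□□□□□□
□□□□□□□□
□□□□^■□□
□□□■■■□□
□□□■■□□□
□□□□□□□□
□□□□□□□□
t=10: □□□□□□□□
□□□□□□□□
□□□<□■□□
□□□■■■□□
□□□■■□□□
□□□□□□□□
□□□□□□□□
t=11: □□□□□□□□
□□□^□□□□
□□□■□■□□
□□□■■■□□
□□□■■□□□
□□□□□□□□
□□□□□□□□
t=12: □□□□□□□□
□□□■>□□□
□□□■□■□□
□□□■■■□□
□□□■■□□□
□□□□□□□□
□□□□□□□□
t=13: □□□□□□□□
□□□■■□□□
□□□■v■□□
□□□■■■□□
□□□■■□□□
□□□□□□□□
□□□□□□□□
t=14: □□□□□□□□
□□□■■□□□
□□□<■■□□
□□□■■■□□
□□□■■□□□
□□□□□□□□
□□□□□□□□
t=15: □□□□□□□□
□□□■■□□□
□□□□■■□□
□□□v■■□□
□□□■■□□□
□□□□□□□□
□□□□□□□□
t=16: □□□□□□□□
□□□■■□□□
□□□□■■□□
□□□□>■□□
□□□■■□□□
□□□□□□□□
□□□□□□□□
t=17: □□□□□□□□
□□□■■□□□
□□□□^■□□
□□□□□■□□
□□□■■□□□
□□□□□□□□
□□□□□□□□
t=18: □□□□□□□□
□□□■■□□□
□□□<□■□□
□□□□□■□□
□□□■■□□□
□□□□□□□□
□□□□□□□□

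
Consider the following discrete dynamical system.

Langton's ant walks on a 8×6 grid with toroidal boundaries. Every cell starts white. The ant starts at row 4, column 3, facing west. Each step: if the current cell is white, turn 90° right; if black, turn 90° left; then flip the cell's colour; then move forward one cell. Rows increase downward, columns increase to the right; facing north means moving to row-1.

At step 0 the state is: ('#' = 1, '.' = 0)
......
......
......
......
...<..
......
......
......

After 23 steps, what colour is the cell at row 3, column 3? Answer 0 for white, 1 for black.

t=0: ......
......
......
......
...<..
......
......
......
t=1: ......
......
......
...^..
...#..
......
......
......
t=2: ......
......
......
...#>.
...#..
......
......
......
t=3: ......
......
......
...##.
...#v.
......
......
......
t=4: ......
......
......
...##.
...<#.
......
......
......
t=5: ......
......
......
...##.
....#.
...v..
......
......
t=6: ......
......
......
...##.
....#.
..<#..
......
......
t=7: ......
......
......
...##.
..^.#.
..##..
......
......
t=8: ......
......
......
...##.
..#>#.
..##..
......
......
t=9: ......
......
......
...##.
..###.
..#v..
......
......
t=10: ......
......
......
...##.
..###.
..#.>.
......
......
t=11: ......
......
......
...##.
..###.
..#.#.
....v.
......
t=12: ......
......
......
...##.
..###.
..#.#.
...<#.
......
t=13: ......
......
......
...##.
..###.
..#^#.
...##.
......
t=14: ......
......
......
...##.
..###.
..##>.
...##.
......
t=15: ......
......
......
...##.
..##^.
..##..
...##.
......
t=16: ......
......
......
...##.
..#<..
..##..
...##.
......
t=17: ......
......
......
...##.
..#...
..#v..
...##.
......
t=18: ......
......
......
...##.
..#...
..#.>.
...##.
......
t=19: ......
......
......
...##.
..#...
..#.#.
...#v.
......
t=20: ......
......
......
...##.
..#...
..#.#.
...#.>
......
t=21: ......
......
......
...##.
..#...
..#.#.
...#.#
.....v
t=22: ......
......
......
...##.
..#...
..#.#.
...#.#
....<#
t=23: ......
......
......
...##.
..#...
..#.#.
...#^#
....##

1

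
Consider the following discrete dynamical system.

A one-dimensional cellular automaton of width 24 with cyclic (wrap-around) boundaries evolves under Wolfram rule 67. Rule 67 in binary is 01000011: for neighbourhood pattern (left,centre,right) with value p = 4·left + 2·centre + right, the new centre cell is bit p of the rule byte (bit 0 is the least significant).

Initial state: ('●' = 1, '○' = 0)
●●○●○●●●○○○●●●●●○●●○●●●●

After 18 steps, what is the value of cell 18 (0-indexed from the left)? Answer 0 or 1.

0

[0] ●●○●○●●●○○○●●●●●○●●○●●●●
[1] ○●○○○○○●○●●○○○○●○○●○○○○○
[2] ●○○●●●●○○○●○●●●○○●○○●●●●
[3] ●○●○○○●○●●○○○○●○●○○●○○○○
[4] ○○○○●●○○○●○●●●○○○○●○○●●●
[5] ○●●●○●○●●○○○○●○●●●○○●○○●
[6] ○○○●○○○○●○●●●○○○○●○●○○●○
[7] ●●●○○●●●○○○○●○●●●○○○○●○○
[8] ○○●○●○○●○●●●○○○○●○●●●○○●
[9] ○●○○○○●○○○○●○●●●○○○○●○●○
[10] ●○○●●●○○●●●○○○○●○●●●○○○○
[11] ○○●○○●○●○○●○●●●○○○○●○●●●
[12] ○●○○●○○○○●○○○○●○●●●○○○○●
[13] ○○○●○○●●●○○●●●○○○○●○●●●○
[14] ●●●○○●○○●○●○○●○●●●○○○○●○
[15] ○○●○●○○●○○○○●○○○○●○●●●○○
[16] ●●○○○○●○○●●●○○●●●○○○○●○●
[17] ○●○●●●○○●○○●○●○○●○●●●○○○
[18] ●○○○○●○●○○●○○○○●○○○○●○●●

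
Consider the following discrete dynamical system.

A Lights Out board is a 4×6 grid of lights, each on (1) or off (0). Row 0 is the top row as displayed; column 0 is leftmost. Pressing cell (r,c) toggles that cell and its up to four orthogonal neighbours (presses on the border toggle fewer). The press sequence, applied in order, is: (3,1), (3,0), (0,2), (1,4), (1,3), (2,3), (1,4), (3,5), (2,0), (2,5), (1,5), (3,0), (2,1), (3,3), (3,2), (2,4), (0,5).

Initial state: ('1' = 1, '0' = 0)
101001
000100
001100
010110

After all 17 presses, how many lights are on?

13

step 0: 101001
000100
001100
010110
step 1: 101001
000100
011100
101110
step 2: 101001
000100
111100
011110
step 3: 110101
001100
111100
011110
step 4: 110111
001011
111110
011110
step 5: 110011
000101
111010
011110
step 6: 110011
000001
110100
011010
step 7: 110001
000110
110110
011010
step 8: 110001
000110
110111
011001
step 9: 110001
100110
000111
111001
step 10: 110001
100111
000100
111000
step 11: 110000
100100
000101
111000
step 12: 110000
100100
100101
001000
step 13: 110000
110100
011101
011000
step 14: 110000
110100
011001
010110
step 15: 110000
110100
010001
001010
step 16: 110000
110110
010110
001000
step 17: 110011
110111
010110
001000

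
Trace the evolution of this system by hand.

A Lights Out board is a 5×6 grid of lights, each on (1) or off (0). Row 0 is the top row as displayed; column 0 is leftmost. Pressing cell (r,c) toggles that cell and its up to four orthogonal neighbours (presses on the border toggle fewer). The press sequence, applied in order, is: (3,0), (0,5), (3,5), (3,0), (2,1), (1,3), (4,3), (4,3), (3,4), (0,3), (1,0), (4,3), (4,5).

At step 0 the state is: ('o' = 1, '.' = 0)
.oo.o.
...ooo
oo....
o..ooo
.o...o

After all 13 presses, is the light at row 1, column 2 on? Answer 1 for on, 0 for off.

1

t=0: .oo.o.
...ooo
oo....
o..ooo
.o...o
t=1: .oo.o.
...ooo
.o....
.o.ooo
oo...o
t=2: .oo..o
...oo.
.o....
.o.ooo
oo...o
t=3: .oo..o
...oo.
.o...o
.o.o..
oo....
t=4: .oo..o
...oo.
oo...o
o..o..
.o....
t=5: .oo..o
.o.oo.
..o..o
oo.o..
.o....
t=6: .ooo.o
.oo...
..oo.o
oo.o..
.o....
t=7: .ooo.o
.oo...
..oo.o
oo....
.oooo.
t=8: .ooo.o
.oo...
..oo.o
oo.o..
.o....
t=9: .ooo.o
.oo...
..oooo
oo..oo
.o..o.
t=10: .o..oo
.ooo..
..oooo
oo..oo
.o..o.
t=11: oo..oo
o.oo..
o.oooo
oo..oo
.o..o.
t=12: oo..oo
o.oo..
o.oooo
oo.ooo
.ooo..
t=13: oo..oo
o.oo..
o.oooo
oo.oo.
.ooooo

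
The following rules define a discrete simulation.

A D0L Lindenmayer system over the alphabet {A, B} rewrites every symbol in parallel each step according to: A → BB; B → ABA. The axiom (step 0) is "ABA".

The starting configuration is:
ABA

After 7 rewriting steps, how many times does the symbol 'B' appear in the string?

0) ABA
1) BBABABB
2) ABAABABBABABBABAABA
3) BBABABBBBABABBABAABABBABABBABAABABBABABBBBABABB
4) ABAABABBABABBABAABAABAABABBABABBABAABABBABABBBBABABBABAABA…ABAABABBABABBBBABABBABAABABBABABBABAABAABAABABBABABBABAABA  (len 123)
5) BBABABBBBABABBABAABABBABABBABAABABBABABBBBABABBBBABABBBBAB…BABBBBABABBBBABABBBBABABBABAABABBABABBABAABABBABABBBBABABB  (len 311)
6) ABAABABBABABBABAABAABAABABBABABBABAABABBABABBBBABABBABAABA…ABAABABBABABBBBABABBABAABABBABABBABAABAABAABABBABABBABAABA  (len 803)
7) BBABABBBBABABBABAABABBABABBABAABABBABABBBBABABBBBABABBBBAB…BABBBBABABBBBABABBBBABABBABAABABBABABBABAABABBABABBBBABABB  (len 2047)

1165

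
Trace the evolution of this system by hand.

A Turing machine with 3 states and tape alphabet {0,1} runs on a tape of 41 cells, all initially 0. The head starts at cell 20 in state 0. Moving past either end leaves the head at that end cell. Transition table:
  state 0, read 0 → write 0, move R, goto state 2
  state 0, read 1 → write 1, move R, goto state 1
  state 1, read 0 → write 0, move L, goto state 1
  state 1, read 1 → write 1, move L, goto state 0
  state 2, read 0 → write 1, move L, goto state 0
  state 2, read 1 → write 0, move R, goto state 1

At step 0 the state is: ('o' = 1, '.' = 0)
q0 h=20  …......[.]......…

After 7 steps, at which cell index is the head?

19

k=0  q0 h=20  …......[.]......…
k=1  q2 h=21  …......[.]......…
k=2  q0 h=20  …......[.]o.....…
k=3  q2 h=21  …......[o]......…
k=4  q1 h=22  …......[.]......…
k=5  q1 h=21  …......[.]......…
k=6  q1 h=20  …......[.]......…
k=7  q1 h=19  …......[.]......…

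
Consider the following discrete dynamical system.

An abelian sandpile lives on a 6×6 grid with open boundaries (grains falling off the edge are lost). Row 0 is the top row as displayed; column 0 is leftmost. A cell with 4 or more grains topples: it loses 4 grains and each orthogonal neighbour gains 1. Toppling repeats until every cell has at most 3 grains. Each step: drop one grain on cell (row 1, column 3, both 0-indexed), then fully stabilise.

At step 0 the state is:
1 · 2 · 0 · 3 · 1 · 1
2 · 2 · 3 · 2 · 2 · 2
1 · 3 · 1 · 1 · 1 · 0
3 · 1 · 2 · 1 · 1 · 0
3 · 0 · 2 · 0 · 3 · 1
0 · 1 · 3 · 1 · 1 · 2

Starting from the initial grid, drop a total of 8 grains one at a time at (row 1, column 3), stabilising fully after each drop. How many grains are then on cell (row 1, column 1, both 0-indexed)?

3

t=0: 1 · 2 · 0 · 3 · 1 · 1
2 · 2 · 3 · 2 · 2 · 2
1 · 3 · 1 · 1 · 1 · 0
3 · 1 · 2 · 1 · 1 · 0
3 · 0 · 2 · 0 · 3 · 1
0 · 1 · 3 · 1 · 1 · 2
t=1: 1 · 2 · 0 · 3 · 1 · 1
2 · 2 · 3 · 3 · 2 · 2
1 · 3 · 1 · 1 · 1 · 0
3 · 1 · 2 · 1 · 1 · 0
3 · 0 · 2 · 0 · 3 · 1
0 · 1 · 3 · 1 · 1 · 2
t=2: 1 · 2 · 2 · 0 · 2 · 1
2 · 3 · 0 · 2 · 3 · 2
1 · 3 · 2 · 2 · 1 · 0
3 · 1 · 2 · 1 · 1 · 0
3 · 0 · 2 · 0 · 3 · 1
0 · 1 · 3 · 1 · 1 · 2
t=3: 1 · 2 · 2 · 0 · 2 · 1
2 · 3 · 0 · 3 · 3 · 2
1 · 3 · 2 · 2 · 1 · 0
3 · 1 · 2 · 1 · 1 · 0
3 · 0 · 2 · 0 · 3 · 1
0 · 1 · 3 · 1 · 1 · 2
t=4: 1 · 2 · 2 · 1 · 3 · 1
2 · 3 · 1 · 1 · 0 · 3
1 · 3 · 2 · 3 · 2 · 0
3 · 1 · 2 · 1 · 1 · 0
3 · 0 · 2 · 0 · 3 · 1
0 · 1 · 3 · 1 · 1 · 2
t=5: 1 · 2 · 2 · 1 · 3 · 1
2 · 3 · 1 · 2 · 0 · 3
1 · 3 · 2 · 3 · 2 · 0
3 · 1 · 2 · 1 · 1 · 0
3 · 0 · 2 · 0 · 3 · 1
0 · 1 · 3 · 1 · 1 · 2
t=6: 1 · 2 · 2 · 1 · 3 · 1
2 · 3 · 1 · 3 · 0 · 3
1 · 3 · 2 · 3 · 2 · 0
3 · 1 · 2 · 1 · 1 · 0
3 · 0 · 2 · 0 · 3 · 1
0 · 1 · 3 · 1 · 1 · 2
t=7: 1 · 2 · 2 · 2 · 3 · 1
2 · 3 · 2 · 1 · 1 · 3
1 · 3 · 3 · 0 · 3 · 0
3 · 1 · 2 · 2 · 1 · 0
3 · 0 · 2 · 0 · 3 · 1
0 · 1 · 3 · 1 · 1 · 2
t=8: 1 · 2 · 2 · 2 · 3 · 1
2 · 3 · 2 · 2 · 1 · 3
1 · 3 · 3 · 0 · 3 · 0
3 · 1 · 2 · 2 · 1 · 0
3 · 0 · 2 · 0 · 3 · 1
0 · 1 · 3 · 1 · 1 · 2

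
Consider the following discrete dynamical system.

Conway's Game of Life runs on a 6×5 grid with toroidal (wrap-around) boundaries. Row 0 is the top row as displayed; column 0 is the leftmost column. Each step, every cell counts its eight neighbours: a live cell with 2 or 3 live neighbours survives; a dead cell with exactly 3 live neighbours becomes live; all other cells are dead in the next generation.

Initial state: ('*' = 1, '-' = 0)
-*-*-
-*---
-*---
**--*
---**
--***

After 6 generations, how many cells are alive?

8

step 0: -*-*-
-*---
-*---
**--*
---**
--***
step 1: **-**
**---
-**--
-****
-*---
*----
step 2: --*--
---*-
----*
---*-
-*-**
--*--
step 3: --**-
---*-
---**
*-**-
---**
-**--
step 4: -*-*-
-----
-----
*-*--
*---*
-*--*
step 5: *-*--
-----
-----
**--*
---**
-****
step 6: *-*-*
-----
*----
*--**
-----
-*---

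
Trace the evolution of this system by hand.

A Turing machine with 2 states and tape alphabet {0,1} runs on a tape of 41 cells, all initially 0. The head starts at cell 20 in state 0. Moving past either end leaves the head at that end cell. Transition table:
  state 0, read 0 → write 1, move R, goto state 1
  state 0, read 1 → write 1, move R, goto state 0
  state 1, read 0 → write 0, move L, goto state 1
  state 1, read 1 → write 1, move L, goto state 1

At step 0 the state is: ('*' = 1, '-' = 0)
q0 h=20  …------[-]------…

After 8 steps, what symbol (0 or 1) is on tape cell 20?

1

0) q0 h=20  …------[-]------…
1) q1 h=21  …-----*[-]------…
2) q1 h=20  …------[*]------…
3) q1 h=19  …------[-]*-----…
4) q1 h=18  …------[-]-*----…
5) q1 h=17  …------[-]--*---…
6) q1 h=16  …------[-]---*--…
7) q1 h=15  …------[-]----*-…
8) q1 h=14  …------[-]-----*…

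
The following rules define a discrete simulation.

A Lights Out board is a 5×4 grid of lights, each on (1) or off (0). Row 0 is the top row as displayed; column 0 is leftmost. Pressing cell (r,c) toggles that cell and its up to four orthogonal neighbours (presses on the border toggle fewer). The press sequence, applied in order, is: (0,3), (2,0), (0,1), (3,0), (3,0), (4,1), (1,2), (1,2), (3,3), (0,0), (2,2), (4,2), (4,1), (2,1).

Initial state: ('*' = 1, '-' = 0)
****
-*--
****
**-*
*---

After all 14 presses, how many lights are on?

[0] ****
-*--
****
**-*
*---
[1] **--
-*-*
****
**-*
*---
[2] **--
**-*
--**
-*-*
*---
[3] --*-
*--*
--**
-*-*
*---
[4] --*-
*--*
*-**
*--*
----
[5] --*-
*--*
--**
-*-*
*---
[6] --*-
*--*
--**
---*
-**-
[7] ----
***-
---*
---*
-**-
[8] --*-
*--*
--**
---*
-**-
[9] --*-
*--*
--*-
--*-
-***
[10] ***-
---*
--*-
--*-
-***
[11] ***-
--**
-*-*
----
-***
[12] ***-
--**
-*-*
--*-
----
[13] ***-
--**
-*-*
-**-
***-
[14] ***-
-***
*-**
--*-
***-

13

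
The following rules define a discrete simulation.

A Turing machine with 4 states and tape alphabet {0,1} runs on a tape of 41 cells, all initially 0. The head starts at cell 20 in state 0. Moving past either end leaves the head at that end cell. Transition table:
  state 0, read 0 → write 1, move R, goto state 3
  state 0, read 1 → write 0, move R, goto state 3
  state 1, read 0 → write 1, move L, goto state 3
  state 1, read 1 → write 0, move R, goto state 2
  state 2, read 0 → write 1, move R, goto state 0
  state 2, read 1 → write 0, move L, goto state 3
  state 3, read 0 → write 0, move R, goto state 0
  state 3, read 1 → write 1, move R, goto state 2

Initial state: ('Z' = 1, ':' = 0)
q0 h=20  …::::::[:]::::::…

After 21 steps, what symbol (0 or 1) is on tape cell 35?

0

0) q0 h=20  …::::::[:]::::::…
1) q3 h=21  …:::::Z[:]::::::…
2) q0 h=22  …::::Z:[:]::::::…
3) q3 h=23  …:::Z:Z[:]::::::…
4) q0 h=24  …::Z:Z:[:]::::::…
5) q3 h=25  …:Z:Z:Z[:]::::::…
6) q0 h=26  …Z:Z:Z:[:]::::::…
7) q3 h=27  …:Z:Z:Z[:]::::::…
8) q0 h=28  …Z:Z:Z:[:]::::::…
9) q3 h=29  …:Z:Z:Z[:]::::::…
10) q0 h=30  …Z:Z:Z:[:]::::::…
11) q3 h=31  …:Z:Z:Z[:]::::::…
12) q0 h=32  …Z:Z:Z:[:]::::::…
13) q3 h=33  …:Z:Z:Z[:]::::::…
14) q0 h=34  …Z:Z:Z:[:]::::::|
15) q3 h=35  …:Z:Z:Z[:]:::::|
16) q0 h=36  …Z:Z:Z:[:]::::|
17) q3 h=37  …:Z:Z:Z[:]:::|
18) q0 h=38  …Z:Z:Z:[:]::|
19) q3 h=39  …:Z:Z:Z[:]:|
20) q0 h=40  …Z:Z:Z:[:]|
21) q3 h=40  …Z:Z:Z:[Z]|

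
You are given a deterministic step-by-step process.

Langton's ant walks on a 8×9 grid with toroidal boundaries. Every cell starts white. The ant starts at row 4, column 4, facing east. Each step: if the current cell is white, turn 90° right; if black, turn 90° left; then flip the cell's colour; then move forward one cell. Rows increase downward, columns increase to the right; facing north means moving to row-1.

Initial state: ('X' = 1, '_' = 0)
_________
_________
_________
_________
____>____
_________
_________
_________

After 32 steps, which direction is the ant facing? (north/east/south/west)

[0] _________
_________
_________
_________
____>____
_________
_________
_________
[1] _________
_________
_________
_________
____X____
____v____
_________
_________
[2] _________
_________
_________
_________
____X____
___<X____
_________
_________
[3] _________
_________
_________
_________
___^X____
___XX____
_________
_________
[4] _________
_________
_________
_________
___X>____
___XX____
_________
_________
[5] _________
_________
_________
____^____
___X_____
___XX____
_________
_________
[6] _________
_________
_________
____X>___
___X_____
___XX____
_________
_________
[7] _________
_________
_________
____XX___
___X_v___
___XX____
_________
_________
[8] _________
_________
_________
____XX___
___X<X___
___XX____
_________
_________
[9] _________
_________
_________
____^X___
___XXX___
___XX____
_________
_________
[10] _________
_________
_________
___<_X___
___XXX___
___XX____
_________
_________
[11] _________
_________
___^_____
___X_X___
___XXX___
___XX____
_________
_________
[12] _________
_________
___X>____
___X_X___
___XXX___
___XX____
_________
_________
[13] _________
_________
___XX____
___XvX___
___XXX___
___XX____
_________
_________
[14] _________
_________
___XX____
___<XX___
___XXX___
___XX____
_________
_________
[15] _________
_________
___XX____
____XX___
___vXX___
___XX____
_________
_________
[16] _________
_________
___XX____
____XX___
____>X___
___XX____
_________
_________
[17] _________
_________
___XX____
____^X___
_____X___
___XX____
_________
_________
[18] _________
_________
___XX____
___<_X___
_____X___
___XX____
_________
_________
[19] _________
_________
___^X____
___X_X___
_____X___
___XX____
_________
_________
[20] _________
_________
__<_X____
___X_X___
_____X___
___XX____
_________
_________
[21] _________
__^______
__X_X____
___X_X___
_____X___
___XX____
_________
_________
[22] _________
__X>_____
__X_X____
___X_X___
_____X___
___XX____
_________
_________
[23] _________
__XX_____
__XvX____
___X_X___
_____X___
___XX____
_________
_________
[24] _________
__XX_____
__<XX____
___X_X___
_____X___
___XX____
_________
_________
[25] _________
__XX_____
___XX____
__vX_X___
_____X___
___XX____
_________
_________
[26] _________
__XX_____
___XX____
_<XX_X___
_____X___
___XX____
_________
_________
[27] _________
__XX_____
_^_XX____
_XXX_X___
_____X___
___XX____
_________
_________
[28] _________
__XX_____
_X>XX____
_XXX_X___
_____X___
___XX____
_________
_________
[29] _________
__XX_____
_XXXX____
_XvX_X___
_____X___
___XX____
_________
_________
[30] _________
__XX_____
_XXXX____
_X_>_X___
_____X___
___XX____
_________
_________
[31] _________
__XX_____
_XX^X____
_X___X___
_____X___
___XX____
_________
_________
[32] _________
__XX_____
_X<_X____
_X___X___
_____X___
___XX____
_________
_________

west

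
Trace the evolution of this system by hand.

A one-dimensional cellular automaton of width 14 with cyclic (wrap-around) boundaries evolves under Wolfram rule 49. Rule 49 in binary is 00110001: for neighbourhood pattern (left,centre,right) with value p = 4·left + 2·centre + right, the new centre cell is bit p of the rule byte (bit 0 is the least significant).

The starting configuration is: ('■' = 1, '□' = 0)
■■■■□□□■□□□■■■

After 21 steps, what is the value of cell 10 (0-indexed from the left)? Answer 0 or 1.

step 0: ■■■■□□□■□□□■■■
step 1: □□□□■■□□■■□□□□
step 2: ■■■□□□■□□□■■■■
step 3: □□□■■□□■■□□□□□
step 4: ■■□□□■□□□■■■■■
step 5: □□■■□□■■□□□□□□
step 6: ■□□□■□□□■■■■■■
step 7: □■■□□■■□□□□□□□
step 8: □□□■□□□■■■■■■■
step 9: ■■□□■■□□□□□□□□
step 10: □□■□□□■■■■■■■□
step 11: ■□□■■□□□□□□□□■
step 12: □■□□□■■■■■■■□□
step 13: □□■■□□□□□□□□■■
step 14: ■□□□■■■■■■■□□□
step 15: □■■□□□□□□□□■■□
step 16: □□□■■■■■■■□□□■
step 17: ■■□□□□□□□□■■□□
step 18: □□■■■■■■■□□□■□
step 19: ■□□□□□□□□■■□□■
step 20: □■■■■■■■□□□■□□
step 21: □□□□□□□□■■□□■■

0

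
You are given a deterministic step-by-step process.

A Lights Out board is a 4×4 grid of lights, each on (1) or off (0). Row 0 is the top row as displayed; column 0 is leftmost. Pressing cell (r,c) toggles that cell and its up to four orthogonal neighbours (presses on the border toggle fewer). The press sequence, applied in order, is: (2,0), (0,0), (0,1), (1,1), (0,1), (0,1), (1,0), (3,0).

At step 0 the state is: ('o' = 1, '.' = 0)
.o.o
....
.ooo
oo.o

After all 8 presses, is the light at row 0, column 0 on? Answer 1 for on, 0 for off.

k=0  .o.o
....
.ooo
oo.o
k=1  .o.o
o...
o.oo
.o.o
k=2  o..o
....
o.oo
.o.o
k=3  .ooo
.o..
o.oo
.o.o
k=4  ..oo
o.o.
oooo
.o.o
k=5  oo.o
ooo.
oooo
.o.o
k=6  ..oo
o.o.
oooo
.o.o
k=7  o.oo
.oo.
.ooo
.o.o
k=8  o.oo
.oo.
oooo
o..o

1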